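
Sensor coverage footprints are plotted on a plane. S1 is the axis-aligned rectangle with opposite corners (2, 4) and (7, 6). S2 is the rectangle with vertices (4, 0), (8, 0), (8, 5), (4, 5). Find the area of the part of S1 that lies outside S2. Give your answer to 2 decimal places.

7.00

|S1∩S2|: x∈[4,7], y∈[4,5] → 3·1 = 3.
|S1| = 10.
|S1 ∖ S2| = |S1| − |S1∩S2| = 10 − 3 = 7.00.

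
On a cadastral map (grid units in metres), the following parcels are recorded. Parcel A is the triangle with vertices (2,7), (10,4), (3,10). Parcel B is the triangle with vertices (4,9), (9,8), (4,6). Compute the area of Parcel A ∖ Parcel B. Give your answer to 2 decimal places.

9.63

|Parcel A| = 13.5, |Parcel A∩Parcel B| = 3.8727.
|Parcel A ∖ Parcel B| = |Parcel A| − |Parcel A∩Parcel B| = 13.5 − 3.8727 = 9.63.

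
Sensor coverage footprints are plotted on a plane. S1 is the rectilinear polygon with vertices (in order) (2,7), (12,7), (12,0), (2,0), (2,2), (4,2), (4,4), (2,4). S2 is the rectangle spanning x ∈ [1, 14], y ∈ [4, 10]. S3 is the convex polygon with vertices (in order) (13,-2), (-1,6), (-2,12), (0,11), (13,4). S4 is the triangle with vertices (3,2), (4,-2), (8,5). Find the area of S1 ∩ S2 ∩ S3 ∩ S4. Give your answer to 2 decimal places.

The intersection is the polygon with vertices (6.333,4), (8,5), (7.429,4).
By the shoelace formula its area is 0.55.

0.55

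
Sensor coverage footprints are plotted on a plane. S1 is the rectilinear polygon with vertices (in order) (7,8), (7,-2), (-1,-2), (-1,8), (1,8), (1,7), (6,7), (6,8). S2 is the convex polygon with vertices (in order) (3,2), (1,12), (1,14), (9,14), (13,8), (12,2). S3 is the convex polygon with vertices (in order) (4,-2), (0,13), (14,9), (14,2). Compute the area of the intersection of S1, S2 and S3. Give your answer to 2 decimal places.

23.50

The intersection is the polygon with vertices (3,2), (2,7), (6,7), (6,8), (7,8), (7,2).
By the shoelace formula its area is 23.50.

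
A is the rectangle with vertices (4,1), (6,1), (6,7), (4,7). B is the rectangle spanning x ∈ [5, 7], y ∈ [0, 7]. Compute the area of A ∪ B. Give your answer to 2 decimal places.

By inclusion–exclusion:
Individual areas: |A| = 12, |B| = 14.
|A∩B|: x∈[5,6], y∈[1,7] → 1·6 = 6.
|A ∪ B| = 26 − 6 = 20.00.

20.00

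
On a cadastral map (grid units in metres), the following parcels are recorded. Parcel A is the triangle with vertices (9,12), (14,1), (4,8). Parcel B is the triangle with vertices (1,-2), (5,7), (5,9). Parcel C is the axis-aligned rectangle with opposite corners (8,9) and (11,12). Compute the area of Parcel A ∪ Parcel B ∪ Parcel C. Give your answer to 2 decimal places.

By inclusion–exclusion:
Individual areas: |Parcel A| = 37.5, |Parcel B| = 4, |Parcel C| = 9.
|Parcel A∩Parcel B| = 0.4086.
|Parcel A∩Parcel C| = 4.6455.
|Parcel B∩Parcel C| = 0.
|Parcel A∩Parcel B∩Parcel C| = 0.
|Parcel A ∪ Parcel B ∪ Parcel C| = 50.5 − 5.054 + 0 = 45.45.

45.45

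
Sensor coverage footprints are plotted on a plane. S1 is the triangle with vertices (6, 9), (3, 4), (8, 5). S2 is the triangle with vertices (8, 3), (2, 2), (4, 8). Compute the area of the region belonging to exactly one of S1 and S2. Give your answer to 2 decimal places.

|S1| = 11, |S2| = 17, |S1∩S2| = 4.7793.
|S1 △ S2| = |S1| + |S2| − 2·|S1∩S2| = 11 + 17 − 9.5586 = 18.44.

18.44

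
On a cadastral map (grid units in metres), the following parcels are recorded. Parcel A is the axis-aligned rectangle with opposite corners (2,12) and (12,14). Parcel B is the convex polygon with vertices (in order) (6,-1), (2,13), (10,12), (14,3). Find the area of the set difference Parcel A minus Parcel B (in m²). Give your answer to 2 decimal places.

|Parcel A| = 20, |Parcel A∩Parcel B| = 3.8571.
|Parcel A ∖ Parcel B| = |Parcel A| − |Parcel A∩Parcel B| = 20 − 3.8571 = 16.14.

16.14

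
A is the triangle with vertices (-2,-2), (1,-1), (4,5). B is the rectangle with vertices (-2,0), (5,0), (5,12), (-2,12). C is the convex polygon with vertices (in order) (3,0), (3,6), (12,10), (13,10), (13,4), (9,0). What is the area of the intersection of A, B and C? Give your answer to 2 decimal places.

0.42

The intersection is the polygon with vertices (3,3), (3,3.833), (4,5).
By the shoelace formula its area is 0.42.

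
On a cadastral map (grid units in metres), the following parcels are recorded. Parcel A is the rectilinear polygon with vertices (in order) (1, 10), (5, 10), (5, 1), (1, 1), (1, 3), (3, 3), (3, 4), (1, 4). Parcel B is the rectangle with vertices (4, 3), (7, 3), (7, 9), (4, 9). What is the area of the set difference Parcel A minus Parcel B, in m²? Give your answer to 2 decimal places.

28.00

|Parcel A| = 34, |Parcel A∩Parcel B| = 6.
|Parcel A ∖ Parcel B| = |Parcel A| − |Parcel A∩Parcel B| = 34 − 6 = 28.00.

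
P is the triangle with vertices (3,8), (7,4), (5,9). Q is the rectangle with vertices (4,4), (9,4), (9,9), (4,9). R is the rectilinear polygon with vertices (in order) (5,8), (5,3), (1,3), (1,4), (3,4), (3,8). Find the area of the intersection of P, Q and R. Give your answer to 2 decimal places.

1.50

The intersection is the polygon with vertices (4,8), (5,8), (5,6), (4,7).
By the shoelace formula its area is 1.50.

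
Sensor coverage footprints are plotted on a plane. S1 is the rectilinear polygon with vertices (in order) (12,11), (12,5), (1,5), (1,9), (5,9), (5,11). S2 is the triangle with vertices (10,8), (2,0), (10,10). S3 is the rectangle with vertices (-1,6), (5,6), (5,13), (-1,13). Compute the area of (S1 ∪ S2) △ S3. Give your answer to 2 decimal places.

78.50

|S1 ∪ S2| = 60.5.
|(S1 ∪ S2) ∩ S3| = 12.
|(S1 ∪ S2) △ S3| = 60.5 + 42 − 24 = 78.50.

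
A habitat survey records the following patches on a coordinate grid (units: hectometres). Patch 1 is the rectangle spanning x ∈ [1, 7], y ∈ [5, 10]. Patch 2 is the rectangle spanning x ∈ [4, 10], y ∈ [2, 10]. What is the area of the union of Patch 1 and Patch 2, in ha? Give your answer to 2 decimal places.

By inclusion–exclusion:
Individual areas: |Patch 1| = 30, |Patch 2| = 48.
|Patch 1∩Patch 2|: x∈[4,7], y∈[5,10] → 3·5 = 15.
|Patch 1 ∪ Patch 2| = 78 − 15 = 63.00.

63.00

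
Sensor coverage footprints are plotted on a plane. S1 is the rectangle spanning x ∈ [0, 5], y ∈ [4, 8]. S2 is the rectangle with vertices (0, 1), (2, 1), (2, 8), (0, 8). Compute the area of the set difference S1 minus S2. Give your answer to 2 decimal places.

12.00

|S1∩S2|: x∈[0,2], y∈[4,8] → 2·4 = 8.
|S1| = 20.
|S1 ∖ S2| = |S1| − |S1∩S2| = 20 − 8 = 12.00.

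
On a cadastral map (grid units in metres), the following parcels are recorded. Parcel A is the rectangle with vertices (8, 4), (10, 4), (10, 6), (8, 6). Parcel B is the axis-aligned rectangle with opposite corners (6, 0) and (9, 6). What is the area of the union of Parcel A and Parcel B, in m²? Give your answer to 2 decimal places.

By inclusion–exclusion:
Individual areas: |Parcel A| = 4, |Parcel B| = 18.
|Parcel A∩Parcel B|: x∈[8,9], y∈[4,6] → 1·2 = 2.
|Parcel A ∪ Parcel B| = 22 − 2 = 20.00.

20.00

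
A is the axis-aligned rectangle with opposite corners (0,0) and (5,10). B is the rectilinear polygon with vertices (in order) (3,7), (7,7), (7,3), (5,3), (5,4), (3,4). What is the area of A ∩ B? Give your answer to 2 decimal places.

6.00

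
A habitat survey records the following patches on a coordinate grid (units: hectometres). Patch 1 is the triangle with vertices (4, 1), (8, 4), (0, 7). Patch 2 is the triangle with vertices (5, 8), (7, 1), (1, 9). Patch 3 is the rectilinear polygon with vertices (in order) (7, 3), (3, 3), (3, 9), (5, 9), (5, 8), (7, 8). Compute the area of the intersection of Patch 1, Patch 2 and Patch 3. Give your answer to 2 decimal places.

The intersection is the polygon with vertices (3.478,5.696), (5.92,4.78), (6.429,3), (5.5,3).
By the shoelace formula its area is 3.19.

3.19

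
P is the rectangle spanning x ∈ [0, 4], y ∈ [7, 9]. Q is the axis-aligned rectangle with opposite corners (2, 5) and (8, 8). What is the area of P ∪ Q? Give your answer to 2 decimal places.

24.00

By inclusion–exclusion:
Individual areas: |P| = 8, |Q| = 18.
|P∩Q|: x∈[2,4], y∈[7,8] → 2·1 = 2.
|P ∪ Q| = 26 − 2 = 24.00.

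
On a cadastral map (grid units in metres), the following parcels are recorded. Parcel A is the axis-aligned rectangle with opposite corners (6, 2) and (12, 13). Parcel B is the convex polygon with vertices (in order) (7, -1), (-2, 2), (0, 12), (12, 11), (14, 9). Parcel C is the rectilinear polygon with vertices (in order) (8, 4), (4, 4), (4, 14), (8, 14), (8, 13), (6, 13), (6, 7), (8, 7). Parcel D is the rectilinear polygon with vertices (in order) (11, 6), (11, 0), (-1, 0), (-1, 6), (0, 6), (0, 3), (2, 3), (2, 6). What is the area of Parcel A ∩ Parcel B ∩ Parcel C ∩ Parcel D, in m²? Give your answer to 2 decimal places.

4.00

The intersection is the polygon with vertices (8,4), (6,4), (6,6), (8,6).
By the shoelace formula its area is 4.00.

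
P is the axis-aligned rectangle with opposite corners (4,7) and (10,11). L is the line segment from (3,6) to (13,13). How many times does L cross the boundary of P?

The segment meets the boundary at (10,10.9), (4.429,7).

2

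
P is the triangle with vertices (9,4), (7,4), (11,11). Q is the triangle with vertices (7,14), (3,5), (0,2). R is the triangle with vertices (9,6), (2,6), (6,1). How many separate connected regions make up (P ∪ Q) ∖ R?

(P ∪ Q) ∖ R splits into 3 disjoint pieces (area 5.3429, area 2.2624, area 4.4444).

3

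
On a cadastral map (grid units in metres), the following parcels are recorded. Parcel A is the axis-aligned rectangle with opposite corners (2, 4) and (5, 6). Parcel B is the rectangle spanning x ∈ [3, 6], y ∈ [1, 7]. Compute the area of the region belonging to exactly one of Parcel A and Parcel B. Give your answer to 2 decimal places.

|Parcel A∩Parcel B|: x∈[3,5], y∈[4,6] → 2·2 = 4.
|Parcel A △ Parcel B| = |Parcel A| + |Parcel B| − 2·|Parcel A∩Parcel B| = 6 + 18 − 8 = 16.00.

16.00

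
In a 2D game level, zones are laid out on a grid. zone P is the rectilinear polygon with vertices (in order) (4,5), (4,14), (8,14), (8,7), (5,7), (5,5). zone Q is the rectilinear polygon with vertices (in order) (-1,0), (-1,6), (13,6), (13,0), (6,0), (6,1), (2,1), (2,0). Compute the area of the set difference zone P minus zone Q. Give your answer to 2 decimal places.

|zone P| = 30, |zone P∩zone Q| = 1.
|zone P ∖ zone Q| = |zone P| − |zone P∩zone Q| = 30 − 1 = 29.00.

29.00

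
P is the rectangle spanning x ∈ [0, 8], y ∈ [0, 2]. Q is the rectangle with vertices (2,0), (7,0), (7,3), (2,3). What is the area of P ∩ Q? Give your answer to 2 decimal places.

10.00

|P∩Q|: x∈[2,7], y∈[0,2] → 5·2 = 10.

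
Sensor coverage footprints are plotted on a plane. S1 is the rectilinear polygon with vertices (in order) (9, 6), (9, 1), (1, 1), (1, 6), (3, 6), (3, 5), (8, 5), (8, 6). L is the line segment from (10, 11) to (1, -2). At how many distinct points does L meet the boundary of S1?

2

The segment meets the boundary at (3.077,1), (5.846,5).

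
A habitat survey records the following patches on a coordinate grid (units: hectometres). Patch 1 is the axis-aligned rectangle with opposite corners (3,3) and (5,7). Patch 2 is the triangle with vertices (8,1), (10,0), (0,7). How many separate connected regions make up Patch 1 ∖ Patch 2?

Patch 1 ∖ Patch 2 splits into 2 disjoint pieces (area 2, area 5.6).

2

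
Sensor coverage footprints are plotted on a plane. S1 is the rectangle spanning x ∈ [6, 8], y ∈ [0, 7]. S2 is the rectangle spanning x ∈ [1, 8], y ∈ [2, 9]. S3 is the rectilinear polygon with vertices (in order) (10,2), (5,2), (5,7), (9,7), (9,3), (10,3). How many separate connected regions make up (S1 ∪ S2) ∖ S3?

2

(S1 ∪ S2) ∖ S3 splits into 2 disjoint pieces (area 4, area 34).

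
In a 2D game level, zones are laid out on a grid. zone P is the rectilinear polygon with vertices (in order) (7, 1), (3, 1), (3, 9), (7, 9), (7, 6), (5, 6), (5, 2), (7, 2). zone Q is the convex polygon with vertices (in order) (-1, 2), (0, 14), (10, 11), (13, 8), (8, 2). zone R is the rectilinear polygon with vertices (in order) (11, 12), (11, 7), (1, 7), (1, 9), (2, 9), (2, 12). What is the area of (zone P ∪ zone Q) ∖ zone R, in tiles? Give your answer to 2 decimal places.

78.67

|zone P ∪ zone Q| = 122.5.
|(zone P ∪ zone Q) ∩ zone R| = 43.8333.
|(zone P ∪ zone Q) ∖ zone R| = 122.5 − 43.8333 = 78.67.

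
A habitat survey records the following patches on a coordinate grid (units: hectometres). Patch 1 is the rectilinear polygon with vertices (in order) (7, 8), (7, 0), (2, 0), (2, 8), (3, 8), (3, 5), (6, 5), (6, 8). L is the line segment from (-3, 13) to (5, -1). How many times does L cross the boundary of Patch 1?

2

The segment meets the boundary at (4.429,0), (2,4.25).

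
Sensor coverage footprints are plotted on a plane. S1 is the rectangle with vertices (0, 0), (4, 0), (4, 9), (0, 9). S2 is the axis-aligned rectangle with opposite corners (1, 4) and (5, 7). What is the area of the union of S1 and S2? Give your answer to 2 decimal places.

By inclusion–exclusion:
Individual areas: |S1| = 36, |S2| = 12.
|S1∩S2|: x∈[1,4], y∈[4,7] → 3·3 = 9.
|S1 ∪ S2| = 48 − 9 = 39.00.

39.00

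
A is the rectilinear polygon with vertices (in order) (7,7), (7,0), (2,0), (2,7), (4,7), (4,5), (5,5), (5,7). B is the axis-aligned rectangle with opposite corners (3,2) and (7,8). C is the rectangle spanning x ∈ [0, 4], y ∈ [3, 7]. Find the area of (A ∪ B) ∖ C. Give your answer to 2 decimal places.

|A ∪ B| = 39.
|(A ∪ B) ∩ C| = 8.
|(A ∪ B) ∖ C| = 39 − 8 = 31.00.

31.00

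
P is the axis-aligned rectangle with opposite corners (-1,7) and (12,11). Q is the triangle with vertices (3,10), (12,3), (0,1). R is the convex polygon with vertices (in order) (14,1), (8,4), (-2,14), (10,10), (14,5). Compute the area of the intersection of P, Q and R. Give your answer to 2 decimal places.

The intersection is the polygon with vertices (3,10), (6.857,7), (5,7), (2.75,9.25).
By the shoelace formula its area is 3.91.

3.91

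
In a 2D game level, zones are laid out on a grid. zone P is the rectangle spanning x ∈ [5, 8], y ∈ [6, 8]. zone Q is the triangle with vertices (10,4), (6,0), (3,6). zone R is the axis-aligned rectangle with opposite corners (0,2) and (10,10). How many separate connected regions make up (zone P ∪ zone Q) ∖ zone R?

1

(zone P ∪ zone Q) ∖ zone R is a single connected region.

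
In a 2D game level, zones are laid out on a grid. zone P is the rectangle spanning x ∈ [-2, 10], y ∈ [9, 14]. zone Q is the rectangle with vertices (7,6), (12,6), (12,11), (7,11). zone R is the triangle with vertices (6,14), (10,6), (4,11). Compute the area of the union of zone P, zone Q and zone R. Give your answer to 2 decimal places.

By inclusion–exclusion:
Individual areas: |zone P| = 60, |zone Q| = 25, |zone R| = 14.
|zone P∩zone Q|: x∈[7,10], y∈[9,11] → 3·2 = 6.
|zone P∩zone R| = 10.85.
|zone Q∩zone R| = 5.
|zone P∩zone Q∩zone R| = 2.
|zone P ∪ zone Q ∪ zone R| = 99 − 21.85 + 2 = 79.15.

79.15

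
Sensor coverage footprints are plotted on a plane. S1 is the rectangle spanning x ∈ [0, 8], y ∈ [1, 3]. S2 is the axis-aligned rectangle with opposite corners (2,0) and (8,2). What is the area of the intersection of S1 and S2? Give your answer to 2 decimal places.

|S1∩S2|: x∈[2,8], y∈[1,2] → 6·1 = 6.

6.00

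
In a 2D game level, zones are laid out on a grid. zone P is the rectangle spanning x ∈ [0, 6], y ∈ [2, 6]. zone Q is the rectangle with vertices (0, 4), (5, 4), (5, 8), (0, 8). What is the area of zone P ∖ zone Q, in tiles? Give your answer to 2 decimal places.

|zone P∩zone Q|: x∈[0,5], y∈[4,6] → 5·2 = 10.
|zone P| = 24.
|zone P ∖ zone Q| = |zone P| − |zone P∩zone Q| = 24 − 10 = 14.00.

14.00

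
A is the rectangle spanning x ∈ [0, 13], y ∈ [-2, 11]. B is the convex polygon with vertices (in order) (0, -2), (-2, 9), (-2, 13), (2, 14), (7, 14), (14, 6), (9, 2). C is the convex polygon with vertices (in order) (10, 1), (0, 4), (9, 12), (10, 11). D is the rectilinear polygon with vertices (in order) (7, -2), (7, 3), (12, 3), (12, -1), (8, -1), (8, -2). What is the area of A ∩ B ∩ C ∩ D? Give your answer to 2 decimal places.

3.07

The intersection is the polygon with vertices (8.06,1.582), (7,1.9), (7,3), (10,3), (10,2.8), (9,2).
By the shoelace formula its area is 3.07.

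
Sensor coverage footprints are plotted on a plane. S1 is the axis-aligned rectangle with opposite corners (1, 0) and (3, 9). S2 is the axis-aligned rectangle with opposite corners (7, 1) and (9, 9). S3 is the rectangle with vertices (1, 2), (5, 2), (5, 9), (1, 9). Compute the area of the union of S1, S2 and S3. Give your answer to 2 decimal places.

By inclusion–exclusion:
Individual areas: |S1| = 18, |S2| = 16, |S3| = 28.
|S1∩S2| = 0 (no overlap).
|S1∩S3|: x∈[1,3], y∈[2,9] → 2·7 = 14.
|S2∩S3| = 0 (no overlap).
|S1∩S2∩S3| = 0.
|S1 ∪ S2 ∪ S3| = 62 − 14 + 0 = 48.00.

48.00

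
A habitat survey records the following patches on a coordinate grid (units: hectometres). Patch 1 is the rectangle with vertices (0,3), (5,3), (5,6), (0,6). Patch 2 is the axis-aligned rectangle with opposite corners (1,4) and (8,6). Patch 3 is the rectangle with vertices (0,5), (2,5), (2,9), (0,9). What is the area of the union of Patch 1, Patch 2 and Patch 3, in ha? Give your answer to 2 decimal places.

27.00

By inclusion–exclusion:
Individual areas: |Patch 1| = 15, |Patch 2| = 14, |Patch 3| = 8.
|Patch 1∩Patch 2|: x∈[1,5], y∈[4,6] → 4·2 = 8.
|Patch 1∩Patch 3|: x∈[0,2], y∈[5,6] → 2·1 = 2.
|Patch 2∩Patch 3|: x∈[1,2], y∈[5,6] → 1·1 = 1.
|Patch 1∩Patch 2∩Patch 3| = 1.
|Patch 1 ∪ Patch 2 ∪ Patch 3| = 37 − 11 + 1 = 27.00.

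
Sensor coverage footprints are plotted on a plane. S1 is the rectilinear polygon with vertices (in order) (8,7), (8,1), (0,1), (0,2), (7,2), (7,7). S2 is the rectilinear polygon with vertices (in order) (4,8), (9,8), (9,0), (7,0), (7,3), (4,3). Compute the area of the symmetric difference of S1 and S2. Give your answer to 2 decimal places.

32.00

|S1| = 13, |S2| = 31, |S1∩S2| = 6.
|S1 △ S2| = |S1| + |S2| − 2·|S1∩S2| = 13 + 31 − 12 = 32.00.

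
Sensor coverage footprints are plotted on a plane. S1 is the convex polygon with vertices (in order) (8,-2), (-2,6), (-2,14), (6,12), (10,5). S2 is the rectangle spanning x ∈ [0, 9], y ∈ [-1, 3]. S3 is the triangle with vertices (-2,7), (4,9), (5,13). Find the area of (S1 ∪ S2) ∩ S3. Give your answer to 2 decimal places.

10.81

The region (S1 ∪ S2) ∩ S3 is the polygon with vertices (4.824,12.294), (4,9), (-2,7), (4.323,12.419).
By the shoelace formula its area is 10.81.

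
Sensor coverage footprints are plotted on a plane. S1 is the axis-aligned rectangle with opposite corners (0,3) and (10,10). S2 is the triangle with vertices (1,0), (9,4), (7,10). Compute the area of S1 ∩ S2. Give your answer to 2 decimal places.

21.70

The intersection is the polygon with vertices (2.8,3), (7,10), (9,4), (7,3).
By the shoelace formula its area is 21.70.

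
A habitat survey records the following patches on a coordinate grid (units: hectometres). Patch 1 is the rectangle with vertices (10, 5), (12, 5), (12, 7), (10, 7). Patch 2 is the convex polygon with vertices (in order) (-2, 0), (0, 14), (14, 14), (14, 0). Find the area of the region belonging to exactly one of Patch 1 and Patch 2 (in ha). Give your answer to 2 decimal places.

|Patch 1| = 4, |Patch 2| = 210, |Patch 1∩Patch 2| = 4.
|Patch 1 △ Patch 2| = |Patch 1| + |Patch 2| − 2·|Patch 1∩Patch 2| = 4 + 210 − 8 = 206.00.

206.00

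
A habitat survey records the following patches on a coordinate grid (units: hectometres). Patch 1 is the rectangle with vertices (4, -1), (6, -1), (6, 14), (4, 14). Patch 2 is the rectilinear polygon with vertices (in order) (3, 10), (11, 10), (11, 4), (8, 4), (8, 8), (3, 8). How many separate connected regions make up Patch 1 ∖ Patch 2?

2

Patch 1 ∖ Patch 2 splits into 2 disjoint pieces (area 18, area 8).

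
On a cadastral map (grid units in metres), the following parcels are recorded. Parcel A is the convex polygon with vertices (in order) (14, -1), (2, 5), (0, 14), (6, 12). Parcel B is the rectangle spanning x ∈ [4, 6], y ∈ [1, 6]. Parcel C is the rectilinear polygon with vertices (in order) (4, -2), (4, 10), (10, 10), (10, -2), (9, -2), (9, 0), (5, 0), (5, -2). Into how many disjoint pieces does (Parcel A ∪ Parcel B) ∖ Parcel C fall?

(Parcel A ∪ Parcel B) ∖ Parcel C splits into 2 disjoint pieces (area 31.2308, area 9).

2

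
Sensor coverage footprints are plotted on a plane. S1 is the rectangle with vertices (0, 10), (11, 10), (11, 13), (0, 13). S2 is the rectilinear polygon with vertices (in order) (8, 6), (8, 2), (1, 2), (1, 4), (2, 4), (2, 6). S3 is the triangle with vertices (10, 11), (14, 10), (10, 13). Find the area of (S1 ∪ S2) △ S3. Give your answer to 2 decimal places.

59.50

|S1 ∪ S2| = 59.
|(S1 ∪ S2) ∩ S3| = 1.75.
|(S1 ∪ S2) △ S3| = 59 + 4 − 3.5 = 59.50.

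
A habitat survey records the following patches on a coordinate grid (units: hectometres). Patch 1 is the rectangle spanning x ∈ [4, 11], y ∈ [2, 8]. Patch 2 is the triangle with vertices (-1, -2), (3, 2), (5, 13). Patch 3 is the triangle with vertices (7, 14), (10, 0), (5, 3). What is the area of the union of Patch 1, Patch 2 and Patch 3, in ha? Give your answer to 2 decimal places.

By inclusion–exclusion:
Individual areas: |Patch 1| = 42, |Patch 2| = 18, |Patch 3| = 30.5.
|Patch 1∩Patch 2| = 0.0227.
|Patch 1∩Patch 3| = 20.4654.
|Patch 2∩Patch 3| = 0.
|Patch 1∩Patch 2∩Patch 3| = 0.
|Patch 1 ∪ Patch 2 ∪ Patch 3| = 90.5 − 20.4881 + 0 = 70.01.

70.01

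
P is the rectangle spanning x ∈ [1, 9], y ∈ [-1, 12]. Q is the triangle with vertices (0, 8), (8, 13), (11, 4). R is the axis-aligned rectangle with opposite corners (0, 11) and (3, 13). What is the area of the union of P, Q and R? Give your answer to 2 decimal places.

By inclusion–exclusion:
Individual areas: |P| = 104, |Q| = 43.5, |R| = 6.
|P∩Q| = 36.7663.
|P∩R|: x∈[1,3], y∈[11,12] → 2·1 = 2.
|Q∩R| = 0.
|P∩Q∩R| = 0.
|P ∪ Q ∪ R| = 153.5 − 38.7663 + 0 = 114.73.

114.73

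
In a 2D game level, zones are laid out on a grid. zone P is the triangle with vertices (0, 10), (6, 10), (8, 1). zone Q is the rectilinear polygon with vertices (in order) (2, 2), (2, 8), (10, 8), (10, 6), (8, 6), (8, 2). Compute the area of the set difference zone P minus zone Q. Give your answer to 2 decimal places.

|zone P| = 27, |zone P∩zone Q| = 15.9722.
|zone P ∖ zone Q| = |zone P| − |zone P∩zone Q| = 27 − 15.9722 = 11.03.

11.03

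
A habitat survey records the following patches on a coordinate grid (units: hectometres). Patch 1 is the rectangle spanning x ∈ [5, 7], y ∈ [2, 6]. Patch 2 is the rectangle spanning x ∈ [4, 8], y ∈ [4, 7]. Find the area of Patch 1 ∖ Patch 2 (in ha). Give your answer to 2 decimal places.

|Patch 1∩Patch 2|: x∈[5,7], y∈[4,6] → 2·2 = 4.
|Patch 1| = 8.
|Patch 1 ∖ Patch 2| = |Patch 1| − |Patch 1∩Patch 2| = 8 − 4 = 4.00.

4.00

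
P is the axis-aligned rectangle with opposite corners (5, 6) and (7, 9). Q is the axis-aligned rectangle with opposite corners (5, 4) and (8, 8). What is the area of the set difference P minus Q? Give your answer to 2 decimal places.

2.00

|P∩Q|: x∈[5,7], y∈[6,8] → 2·2 = 4.
|P| = 6.
|P ∖ Q| = |P| − |P∩Q| = 6 − 4 = 2.00.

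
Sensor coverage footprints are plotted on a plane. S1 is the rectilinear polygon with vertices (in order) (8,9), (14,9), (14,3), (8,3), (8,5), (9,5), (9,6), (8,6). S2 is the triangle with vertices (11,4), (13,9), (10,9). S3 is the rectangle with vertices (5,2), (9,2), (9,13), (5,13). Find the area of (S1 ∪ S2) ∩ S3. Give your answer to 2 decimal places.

|S1 ∪ S2| = 35.
|(S1 ∪ S2) ∩ S3| = 5.00.

5.00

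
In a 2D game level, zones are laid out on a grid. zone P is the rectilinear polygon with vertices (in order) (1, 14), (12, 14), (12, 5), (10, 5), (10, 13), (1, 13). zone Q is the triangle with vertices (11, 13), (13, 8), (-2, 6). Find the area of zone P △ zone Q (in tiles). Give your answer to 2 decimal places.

|zone P| = 27, |zone Q| = 39.5, |zone P∩zone Q| = 9.0141.
|zone P △ zone Q| = |zone P| + |zone Q| − 2·|zone P∩zone Q| = 27 + 39.5 − 18.0282 = 48.47.

48.47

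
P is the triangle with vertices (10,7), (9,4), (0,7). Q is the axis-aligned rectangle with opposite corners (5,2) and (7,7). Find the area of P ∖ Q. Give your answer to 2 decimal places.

|P| = 15, |P∩Q| = 4.
|P ∖ Q| = |P| − |P∩Q| = 15 − 4 = 11.00.

11.00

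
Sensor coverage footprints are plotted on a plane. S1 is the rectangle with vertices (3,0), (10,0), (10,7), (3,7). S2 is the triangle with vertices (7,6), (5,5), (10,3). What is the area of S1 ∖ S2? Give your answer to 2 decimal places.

44.50

|S1| = 49, |S1∩S2| = 4.5.
|S1 ∖ S2| = |S1| − |S1∩S2| = 49 − 4.5 = 44.50.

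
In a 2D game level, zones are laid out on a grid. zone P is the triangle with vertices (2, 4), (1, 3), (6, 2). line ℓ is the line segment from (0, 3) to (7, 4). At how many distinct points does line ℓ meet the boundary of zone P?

2

The segment meets the boundary at (3.111,3.444), (1.167,3.167).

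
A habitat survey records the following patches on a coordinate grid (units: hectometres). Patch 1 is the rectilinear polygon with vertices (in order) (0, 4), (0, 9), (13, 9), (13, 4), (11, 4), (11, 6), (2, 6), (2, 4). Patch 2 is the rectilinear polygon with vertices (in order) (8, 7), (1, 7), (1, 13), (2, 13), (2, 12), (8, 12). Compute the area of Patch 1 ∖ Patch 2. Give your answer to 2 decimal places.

33.00

|Patch 1| = 47, |Patch 1∩Patch 2| = 14.
|Patch 1 ∖ Patch 2| = |Patch 1| − |Patch 1∩Patch 2| = 47 − 14 = 33.00.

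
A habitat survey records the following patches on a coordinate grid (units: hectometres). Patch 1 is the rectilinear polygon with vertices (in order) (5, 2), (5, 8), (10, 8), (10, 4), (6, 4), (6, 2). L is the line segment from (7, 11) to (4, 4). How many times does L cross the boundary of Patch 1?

2

The segment meets the boundary at (5,6.333), (5.714,8).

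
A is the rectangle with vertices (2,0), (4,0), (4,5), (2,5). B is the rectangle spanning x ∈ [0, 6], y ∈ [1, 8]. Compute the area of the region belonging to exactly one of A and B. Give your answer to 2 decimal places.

36.00

|A∩B|: x∈[2,4], y∈[1,5] → 2·4 = 8.
|A △ B| = |A| + |B| − 2·|A∩B| = 10 + 42 − 16 = 36.00.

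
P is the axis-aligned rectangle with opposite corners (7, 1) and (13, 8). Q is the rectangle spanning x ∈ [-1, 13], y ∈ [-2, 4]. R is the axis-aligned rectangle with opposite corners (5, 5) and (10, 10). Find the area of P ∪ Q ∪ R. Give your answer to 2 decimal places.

124.00

By inclusion–exclusion:
Individual areas: |P| = 42, |Q| = 84, |R| = 25.
|P∩Q|: x∈[7,13], y∈[1,4] → 6·3 = 18.
|P∩R|: x∈[7,10], y∈[5,8] → 3·3 = 9.
|Q∩R| = 0 (no overlap).
|P∩Q∩R| = 0.
|P ∪ Q ∪ R| = 151 − 27 + 0 = 124.00.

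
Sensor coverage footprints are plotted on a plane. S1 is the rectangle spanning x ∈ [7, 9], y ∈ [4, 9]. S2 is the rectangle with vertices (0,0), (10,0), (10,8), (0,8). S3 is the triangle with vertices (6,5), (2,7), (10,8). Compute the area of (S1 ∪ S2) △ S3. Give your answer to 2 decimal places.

72.00

|S1 ∪ S2| = 82.
|(S1 ∪ S2) ∩ S3| = 10.
|(S1 ∪ S2) △ S3| = 82 + 10 − 20 = 72.00.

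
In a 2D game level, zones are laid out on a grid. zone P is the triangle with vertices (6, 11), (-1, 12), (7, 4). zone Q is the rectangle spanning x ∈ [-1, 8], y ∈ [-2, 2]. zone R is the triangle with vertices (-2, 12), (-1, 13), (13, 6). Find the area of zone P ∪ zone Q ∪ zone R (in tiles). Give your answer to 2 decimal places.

64.49

By inclusion–exclusion:
Individual areas: |zone P| = 24, |zone Q| = 36, |zone R| = 10.5.
|zone P∩zone Q| = 0.
|zone P∩zone R| = 6.0103.
|zone Q∩zone R| = 0.
|zone P∩zone Q∩zone R| = 0.
|zone P ∪ zone Q ∪ zone R| = 70.5 − 6.0103 + 0 = 64.49.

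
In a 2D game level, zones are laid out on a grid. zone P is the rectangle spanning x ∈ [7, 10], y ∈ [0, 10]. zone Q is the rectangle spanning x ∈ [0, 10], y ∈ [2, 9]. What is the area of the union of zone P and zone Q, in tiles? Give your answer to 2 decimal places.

79.00

By inclusion–exclusion:
Individual areas: |zone P| = 30, |zone Q| = 70.
|zone P∩zone Q|: x∈[7,10], y∈[2,9] → 3·7 = 21.
|zone P ∪ zone Q| = 100 − 21 = 79.00.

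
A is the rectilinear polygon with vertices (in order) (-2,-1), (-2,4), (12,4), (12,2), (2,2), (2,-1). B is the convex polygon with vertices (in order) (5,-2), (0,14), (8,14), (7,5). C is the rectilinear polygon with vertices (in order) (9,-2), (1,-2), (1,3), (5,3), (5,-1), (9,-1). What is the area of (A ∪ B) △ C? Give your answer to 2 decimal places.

108.23

|A ∪ B| = 103.5179.
|(A ∪ B) ∩ C| = 9.6429.
|(A ∪ B) △ C| = 103.5179 + 24 − 19.2857 = 108.23.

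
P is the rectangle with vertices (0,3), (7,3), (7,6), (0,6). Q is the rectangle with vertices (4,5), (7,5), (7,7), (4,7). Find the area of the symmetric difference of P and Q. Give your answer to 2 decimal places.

21.00

|P∩Q|: x∈[4,7], y∈[5,6] → 3·1 = 3.
|P △ Q| = |P| + |Q| − 2·|P∩Q| = 21 + 6 − 6 = 21.00.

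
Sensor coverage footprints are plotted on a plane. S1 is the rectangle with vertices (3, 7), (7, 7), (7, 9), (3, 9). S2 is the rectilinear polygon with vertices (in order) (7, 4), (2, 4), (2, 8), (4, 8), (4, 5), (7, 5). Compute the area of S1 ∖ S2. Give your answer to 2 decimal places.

7.00

|S1| = 8, |S1∩S2| = 1.
|S1 ∖ S2| = |S1| − |S1∩S2| = 8 − 1 = 7.00.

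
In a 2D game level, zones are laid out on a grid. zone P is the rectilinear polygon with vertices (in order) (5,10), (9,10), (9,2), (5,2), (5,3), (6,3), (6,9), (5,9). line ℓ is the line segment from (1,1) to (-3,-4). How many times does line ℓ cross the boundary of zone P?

0

The segment lies entirely outside zone P and never meets its boundary.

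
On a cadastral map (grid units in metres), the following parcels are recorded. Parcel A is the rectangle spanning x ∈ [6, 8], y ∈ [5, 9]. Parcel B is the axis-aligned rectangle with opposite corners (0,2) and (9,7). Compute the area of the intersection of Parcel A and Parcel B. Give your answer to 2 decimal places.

4.00

|Parcel A∩Parcel B|: x∈[6,8], y∈[5,7] → 2·2 = 4.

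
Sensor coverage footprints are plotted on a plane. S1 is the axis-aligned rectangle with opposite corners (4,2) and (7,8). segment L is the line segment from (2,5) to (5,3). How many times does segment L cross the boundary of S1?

The segment meets the boundary at (4,3.667).

1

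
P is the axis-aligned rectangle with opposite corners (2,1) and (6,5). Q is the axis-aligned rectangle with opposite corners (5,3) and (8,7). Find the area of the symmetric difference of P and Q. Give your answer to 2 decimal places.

24.00

|P∩Q|: x∈[5,6], y∈[3,5] → 1·2 = 2.
|P △ Q| = |P| + |Q| − 2·|P∩Q| = 16 + 12 − 4 = 24.00.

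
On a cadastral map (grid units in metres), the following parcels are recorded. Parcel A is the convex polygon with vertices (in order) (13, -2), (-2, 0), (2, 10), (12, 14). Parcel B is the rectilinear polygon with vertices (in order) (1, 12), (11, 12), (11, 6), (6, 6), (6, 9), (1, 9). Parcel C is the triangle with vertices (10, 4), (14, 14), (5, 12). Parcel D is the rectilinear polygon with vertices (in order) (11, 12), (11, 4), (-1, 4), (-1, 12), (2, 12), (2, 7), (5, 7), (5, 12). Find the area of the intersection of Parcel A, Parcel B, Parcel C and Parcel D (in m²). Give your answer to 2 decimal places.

24.06

The intersection is the polygon with vertices (11,12), (11,6.5), (10.8,6), (8.75,6), (5.4,11.36), (7,12).
By the shoelace formula its area is 24.06.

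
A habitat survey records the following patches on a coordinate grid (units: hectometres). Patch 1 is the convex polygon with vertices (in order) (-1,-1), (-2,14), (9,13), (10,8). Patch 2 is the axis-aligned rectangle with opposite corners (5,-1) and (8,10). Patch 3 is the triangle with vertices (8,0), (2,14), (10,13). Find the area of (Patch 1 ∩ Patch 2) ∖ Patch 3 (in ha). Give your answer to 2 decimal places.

1.52

|Patch 1 ∩ Patch 2| = 14.5909.
|(Patch 1 ∩ Patch 2) ∩ Patch 3| = 13.0752.
|(Patch 1 ∩ Patch 2) ∖ Patch 3| = 14.5909 − 13.0752 = 1.52.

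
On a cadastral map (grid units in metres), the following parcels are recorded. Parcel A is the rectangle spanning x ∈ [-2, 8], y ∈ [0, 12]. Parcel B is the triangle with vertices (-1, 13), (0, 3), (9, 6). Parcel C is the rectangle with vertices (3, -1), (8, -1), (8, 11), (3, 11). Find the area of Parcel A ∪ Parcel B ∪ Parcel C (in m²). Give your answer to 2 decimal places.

126.18

By inclusion–exclusion:
Individual areas: |Parcel A| = 120, |Parcel B| = 46.5, |Parcel C| = 60.
|Parcel A∩Parcel B| = 45.319.
|Parcel A∩Parcel C|: x∈[3,8], y∈[0,11] → 5·11 = 55.
|Parcel B∩Parcel C| = 18.0833.
|Parcel A∩Parcel B∩Parcel C| = 18.0833.
|Parcel A ∪ Parcel B ∪ Parcel C| = 226.5 − 118.4024 + 18.0833 = 126.18.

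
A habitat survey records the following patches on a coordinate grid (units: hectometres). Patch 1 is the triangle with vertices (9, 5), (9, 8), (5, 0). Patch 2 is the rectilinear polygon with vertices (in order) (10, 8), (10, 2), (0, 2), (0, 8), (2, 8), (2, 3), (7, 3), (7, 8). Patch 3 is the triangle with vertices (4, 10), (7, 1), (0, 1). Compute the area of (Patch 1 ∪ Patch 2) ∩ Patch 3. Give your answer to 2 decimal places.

|Patch 1 ∪ Patch 2| = 35.85.
|(Patch 1 ∪ Patch 2) ∩ Patch 3| = 7.67.

7.67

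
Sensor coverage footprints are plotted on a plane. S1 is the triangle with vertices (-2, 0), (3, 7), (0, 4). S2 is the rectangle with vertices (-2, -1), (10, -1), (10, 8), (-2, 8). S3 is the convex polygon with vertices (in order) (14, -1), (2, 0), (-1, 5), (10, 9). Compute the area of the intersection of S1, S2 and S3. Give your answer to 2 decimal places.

The intersection is the polygon with vertices (2.143,6.143), (2.474,6.263), (0.174,3.043), (-0.182,3.636), (0,4).
By the shoelace formula its area is 1.72.

1.72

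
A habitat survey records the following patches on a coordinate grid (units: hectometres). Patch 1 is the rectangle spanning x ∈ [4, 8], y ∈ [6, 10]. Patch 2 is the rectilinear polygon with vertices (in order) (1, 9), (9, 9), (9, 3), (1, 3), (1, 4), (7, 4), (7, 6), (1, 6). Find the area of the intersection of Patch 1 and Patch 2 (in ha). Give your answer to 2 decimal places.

12.00

The intersection is the polygon with vertices (8,6), (7,6), (4,6), (4,9), (8,9).
By the shoelace formula its area is 12.00.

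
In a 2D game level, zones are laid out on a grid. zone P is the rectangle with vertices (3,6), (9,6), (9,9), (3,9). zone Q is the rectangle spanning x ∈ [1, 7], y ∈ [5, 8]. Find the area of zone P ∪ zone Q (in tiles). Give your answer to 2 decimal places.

28.00

By inclusion–exclusion:
Individual areas: |zone P| = 18, |zone Q| = 18.
|zone P∩zone Q|: x∈[3,7], y∈[6,8] → 4·2 = 8.
|zone P ∪ zone Q| = 36 − 8 = 28.00.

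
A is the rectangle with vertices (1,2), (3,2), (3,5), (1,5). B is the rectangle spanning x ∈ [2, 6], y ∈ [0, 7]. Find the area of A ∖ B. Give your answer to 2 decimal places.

3.00

|A∩B|: x∈[2,3], y∈[2,5] → 1·3 = 3.
|A| = 6.
|A ∖ B| = |A| − |A∩B| = 6 − 3 = 3.00.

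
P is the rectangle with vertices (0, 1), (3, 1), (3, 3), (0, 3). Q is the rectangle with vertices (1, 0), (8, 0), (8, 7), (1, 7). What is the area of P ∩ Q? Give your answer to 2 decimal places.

|P∩Q|: x∈[1,3], y∈[1,3] → 2·2 = 4.

4.00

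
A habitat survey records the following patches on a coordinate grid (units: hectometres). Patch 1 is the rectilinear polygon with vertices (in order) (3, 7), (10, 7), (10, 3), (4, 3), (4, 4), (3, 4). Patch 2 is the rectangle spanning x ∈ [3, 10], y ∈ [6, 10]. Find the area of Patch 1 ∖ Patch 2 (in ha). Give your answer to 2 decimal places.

20.00

|Patch 1| = 27, |Patch 1∩Patch 2| = 7.
|Patch 1 ∖ Patch 2| = |Patch 1| − |Patch 1∩Patch 2| = 27 − 7 = 20.00.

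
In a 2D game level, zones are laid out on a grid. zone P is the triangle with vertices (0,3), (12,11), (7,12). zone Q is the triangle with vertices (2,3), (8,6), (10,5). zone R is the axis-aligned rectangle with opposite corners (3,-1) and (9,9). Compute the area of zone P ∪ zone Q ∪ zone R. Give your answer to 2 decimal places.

By inclusion–exclusion:
Individual areas: |zone P| = 26, |zone Q| = 6, |zone R| = 60.
|zone P∩zone Q| = 0.
|zone P∩zone R| = 10.2143.
|zone Q∩zone R| = 5.5.
|zone P∩zone Q∩zone R| = 0.
|zone P ∪ zone Q ∪ zone R| = 92 − 15.7143 + 0 = 76.29.

76.29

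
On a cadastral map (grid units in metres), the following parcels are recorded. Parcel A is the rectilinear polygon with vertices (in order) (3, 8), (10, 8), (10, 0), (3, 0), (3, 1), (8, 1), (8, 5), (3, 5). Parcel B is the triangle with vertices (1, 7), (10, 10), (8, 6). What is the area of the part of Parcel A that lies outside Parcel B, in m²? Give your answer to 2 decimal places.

26.95

|Parcel A| = 36, |Parcel A∩Parcel B| = 9.0476.
|Parcel A ∖ Parcel B| = |Parcel A| − |Parcel A∩Parcel B| = 36 − 9.0476 = 26.95.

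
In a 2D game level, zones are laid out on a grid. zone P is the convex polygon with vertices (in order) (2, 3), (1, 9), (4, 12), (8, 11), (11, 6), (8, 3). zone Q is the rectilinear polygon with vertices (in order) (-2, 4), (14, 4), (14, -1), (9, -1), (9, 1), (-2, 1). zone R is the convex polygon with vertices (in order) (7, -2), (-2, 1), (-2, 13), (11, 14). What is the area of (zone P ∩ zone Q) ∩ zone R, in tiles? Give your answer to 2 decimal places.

6.42

The region (zone P ∩ zone Q) ∩ zone R is the polygon with vertices (8.5,4), (8.333,3.333), (8,3), (2,3), (1.833,4).
By the shoelace formula its area is 6.42.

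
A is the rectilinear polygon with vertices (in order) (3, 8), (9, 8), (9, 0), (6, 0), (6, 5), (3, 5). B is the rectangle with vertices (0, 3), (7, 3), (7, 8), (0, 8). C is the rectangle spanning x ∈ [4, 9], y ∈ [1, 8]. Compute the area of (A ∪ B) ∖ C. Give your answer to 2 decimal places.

23.00

|A ∪ B| = 54.
|(A ∪ B) ∩ C| = 31.
|(A ∪ B) ∖ C| = 54 − 31 = 23.00.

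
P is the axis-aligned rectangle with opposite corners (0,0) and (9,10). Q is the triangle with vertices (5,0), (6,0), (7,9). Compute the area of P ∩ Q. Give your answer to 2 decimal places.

The intersection is the polygon with vertices (5,0), (7,9), (6,0).
By the shoelace formula its area is 4.50.

4.50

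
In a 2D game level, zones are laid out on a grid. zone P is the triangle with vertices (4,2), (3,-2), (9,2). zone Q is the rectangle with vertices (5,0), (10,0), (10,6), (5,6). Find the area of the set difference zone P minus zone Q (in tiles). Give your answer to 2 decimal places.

|zone P| = 10, |zone P∩zone Q| = 5.
|zone P ∖ zone Q| = |zone P| − |zone P∩zone Q| = 10 − 5 = 5.00.

5.00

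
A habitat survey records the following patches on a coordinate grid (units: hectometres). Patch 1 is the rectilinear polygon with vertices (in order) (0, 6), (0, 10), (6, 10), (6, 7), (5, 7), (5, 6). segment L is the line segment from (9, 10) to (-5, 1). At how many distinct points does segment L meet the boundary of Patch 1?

2

The segment meets the boundary at (2.778,6), (6,8.071).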